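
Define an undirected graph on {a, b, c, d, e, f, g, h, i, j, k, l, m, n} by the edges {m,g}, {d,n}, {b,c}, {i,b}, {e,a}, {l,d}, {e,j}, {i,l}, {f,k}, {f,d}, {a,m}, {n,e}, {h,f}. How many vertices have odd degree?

Degrees: a:2, b:2, c:1, d:3, e:3, f:3, g:1, h:1, i:2, j:1, k:1, l:2, m:2, n:2
Odd-degree vertices: c, d, e, f, g, h, j, k.

8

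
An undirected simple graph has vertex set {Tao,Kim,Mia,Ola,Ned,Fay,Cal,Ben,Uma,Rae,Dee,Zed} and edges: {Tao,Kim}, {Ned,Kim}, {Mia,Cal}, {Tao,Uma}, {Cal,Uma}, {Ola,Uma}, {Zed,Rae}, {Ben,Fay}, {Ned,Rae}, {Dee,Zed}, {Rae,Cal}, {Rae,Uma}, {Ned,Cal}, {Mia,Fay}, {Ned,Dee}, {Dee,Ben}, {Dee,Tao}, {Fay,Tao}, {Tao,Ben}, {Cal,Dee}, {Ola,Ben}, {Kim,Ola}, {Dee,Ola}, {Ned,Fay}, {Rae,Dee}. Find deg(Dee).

Neighbors of Dee: Tao, Ola, Ned, Cal, Ben, Rae, Zed.

7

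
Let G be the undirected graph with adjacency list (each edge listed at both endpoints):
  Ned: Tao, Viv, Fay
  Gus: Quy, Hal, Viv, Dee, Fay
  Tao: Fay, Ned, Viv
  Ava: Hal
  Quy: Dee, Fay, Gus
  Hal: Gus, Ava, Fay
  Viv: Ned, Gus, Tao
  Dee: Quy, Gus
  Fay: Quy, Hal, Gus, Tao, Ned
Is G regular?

Degrees: Ned:3, Gus:5, Tao:3, Ava:1, Quy:3, Hal:3, Viv:3, Dee:2, Fay:5
Vertex Ava has degree 1 while Gus has degree 5, so the graph is not regular.

No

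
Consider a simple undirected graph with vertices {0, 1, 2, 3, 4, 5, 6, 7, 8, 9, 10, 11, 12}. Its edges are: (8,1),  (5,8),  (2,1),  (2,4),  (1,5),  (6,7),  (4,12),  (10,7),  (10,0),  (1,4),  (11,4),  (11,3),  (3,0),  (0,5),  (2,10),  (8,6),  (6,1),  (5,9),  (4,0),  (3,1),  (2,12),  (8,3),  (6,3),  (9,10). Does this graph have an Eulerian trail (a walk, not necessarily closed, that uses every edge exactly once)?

Yes

Degrees: 0:4, 1:6, 2:4, 3:5, 4:5, 5:4, 6:4, 7:2, 8:4, 9:2, 10:4, 11:2, 12:2
Odd-degree vertices: 3, 4 (2 total).
With 2 odd-degree vertices and all edges in one connected piece, an Eulerian trail exists (from 3 to 4).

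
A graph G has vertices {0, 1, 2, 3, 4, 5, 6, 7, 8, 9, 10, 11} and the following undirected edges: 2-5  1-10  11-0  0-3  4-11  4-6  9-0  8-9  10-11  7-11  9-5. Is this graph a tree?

|V| = 12, |E| = 11.
It is connected with exactly 11 edges, hence acyclic — it is a tree.

Yes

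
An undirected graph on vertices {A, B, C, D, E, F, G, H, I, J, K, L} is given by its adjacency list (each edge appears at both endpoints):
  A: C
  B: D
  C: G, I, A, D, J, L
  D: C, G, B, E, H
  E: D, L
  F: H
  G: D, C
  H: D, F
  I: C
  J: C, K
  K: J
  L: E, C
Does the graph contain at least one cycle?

Yes

|V| = 12, |E| = 13, number of components = 1.
Since 13 > 12 - 1, a cycle must exist; for instance C-D-E-L-C.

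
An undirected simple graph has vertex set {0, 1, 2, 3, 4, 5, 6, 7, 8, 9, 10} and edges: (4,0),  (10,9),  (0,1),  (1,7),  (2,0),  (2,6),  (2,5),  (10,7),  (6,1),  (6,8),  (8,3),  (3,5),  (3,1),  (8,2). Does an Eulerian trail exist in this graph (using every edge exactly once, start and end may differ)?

No

Degrees: 0:3, 1:4, 2:4, 3:3, 4:1, 5:2, 6:3, 7:2, 8:3, 9:1, 10:2
Odd-degree vertices: 0, 3, 4, 6, 8, 9 (6 total).
An Eulerian trail requires 0 or 2 odd-degree vertices; here there are 6.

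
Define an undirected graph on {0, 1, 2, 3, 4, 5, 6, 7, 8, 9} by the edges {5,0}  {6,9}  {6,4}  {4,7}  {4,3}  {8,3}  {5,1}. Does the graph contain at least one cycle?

No

|V| = 10, |E| = 7, number of components = 3.
Since 7 = 10 - 3, the graph is a forest and contains no cycle.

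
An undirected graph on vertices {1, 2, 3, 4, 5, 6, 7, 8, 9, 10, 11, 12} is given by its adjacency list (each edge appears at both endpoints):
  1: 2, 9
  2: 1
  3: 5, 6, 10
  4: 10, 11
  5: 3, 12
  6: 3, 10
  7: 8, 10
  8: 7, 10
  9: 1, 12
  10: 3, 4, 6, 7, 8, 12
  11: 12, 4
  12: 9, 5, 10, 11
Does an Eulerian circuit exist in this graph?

Degrees: 1:2, 2:1, 3:3, 4:2, 5:2, 6:2, 7:2, 8:2, 9:2, 10:6, 11:2, 12:4
2, 3 have odd degree; an Eulerian circuit needs every degree to be even, so none exists.

No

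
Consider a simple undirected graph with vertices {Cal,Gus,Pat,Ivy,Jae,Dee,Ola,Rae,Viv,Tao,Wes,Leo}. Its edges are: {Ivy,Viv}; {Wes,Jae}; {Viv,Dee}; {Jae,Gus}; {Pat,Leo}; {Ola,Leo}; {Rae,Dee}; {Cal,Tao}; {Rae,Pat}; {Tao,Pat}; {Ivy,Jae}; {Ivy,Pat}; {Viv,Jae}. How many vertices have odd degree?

6

Degrees: Cal:1, Gus:1, Pat:4, Ivy:3, Jae:4, Dee:2, Ola:1, Rae:2, Viv:3, Tao:2, Wes:1, Leo:2
Odd-degree vertices: Cal, Gus, Ivy, Ola, Viv, Wes.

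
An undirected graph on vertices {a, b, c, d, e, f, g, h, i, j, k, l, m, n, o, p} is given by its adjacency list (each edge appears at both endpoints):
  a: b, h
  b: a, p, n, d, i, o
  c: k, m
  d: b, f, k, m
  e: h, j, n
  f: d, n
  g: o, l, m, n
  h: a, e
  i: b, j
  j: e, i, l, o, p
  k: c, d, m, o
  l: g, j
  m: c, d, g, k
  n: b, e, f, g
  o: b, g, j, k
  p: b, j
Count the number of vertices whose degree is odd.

2

Degrees: a:2, b:6, c:2, d:4, e:3, f:2, g:4, h:2, i:2, j:5, k:4, l:2, m:4, n:4, o:4, p:2
Odd-degree vertices: e, j.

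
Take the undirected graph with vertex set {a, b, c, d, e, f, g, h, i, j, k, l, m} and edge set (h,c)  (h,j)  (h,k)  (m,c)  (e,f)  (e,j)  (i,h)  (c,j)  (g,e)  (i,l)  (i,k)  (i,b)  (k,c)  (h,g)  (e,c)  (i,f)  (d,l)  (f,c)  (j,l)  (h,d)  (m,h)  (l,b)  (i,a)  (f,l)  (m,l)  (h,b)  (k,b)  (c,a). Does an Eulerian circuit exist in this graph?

Degrees: a:2, b:4, c:7, d:2, e:4, f:4, g:2, h:8, i:6, j:4, k:4, l:6, m:3
c, m have odd degree; an Eulerian circuit needs every degree to be even, so none exists.

No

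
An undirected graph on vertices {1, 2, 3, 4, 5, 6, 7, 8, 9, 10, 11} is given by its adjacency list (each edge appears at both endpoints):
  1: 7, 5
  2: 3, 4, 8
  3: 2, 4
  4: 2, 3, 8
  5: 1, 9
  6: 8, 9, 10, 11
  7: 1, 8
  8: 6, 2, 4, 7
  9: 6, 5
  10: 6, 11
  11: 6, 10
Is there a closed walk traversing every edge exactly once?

Degrees: 1:2, 2:3, 3:2, 4:3, 5:2, 6:4, 7:2, 8:4, 9:2, 10:2, 11:2
Vertices with odd degree: 2, 4. An Eulerian circuit requires all degrees even.

No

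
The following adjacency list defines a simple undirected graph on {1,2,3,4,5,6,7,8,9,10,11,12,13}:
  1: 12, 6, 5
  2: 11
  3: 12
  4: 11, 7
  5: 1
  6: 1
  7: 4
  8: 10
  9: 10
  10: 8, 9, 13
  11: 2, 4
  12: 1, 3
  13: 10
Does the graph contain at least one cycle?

No

The graph has 13 vertices, 10 edges, and 3 connected components.
Since 10 = 13 - 3, the graph is a forest and contains no cycle.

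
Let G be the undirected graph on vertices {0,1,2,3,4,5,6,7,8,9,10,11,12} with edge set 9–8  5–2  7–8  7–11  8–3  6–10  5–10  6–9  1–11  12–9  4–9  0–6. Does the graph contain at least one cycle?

No

The graph has 13 vertices, 12 edges, and 1 connected component.
Since 12 = 13 - 1, the graph is a forest and contains no cycle.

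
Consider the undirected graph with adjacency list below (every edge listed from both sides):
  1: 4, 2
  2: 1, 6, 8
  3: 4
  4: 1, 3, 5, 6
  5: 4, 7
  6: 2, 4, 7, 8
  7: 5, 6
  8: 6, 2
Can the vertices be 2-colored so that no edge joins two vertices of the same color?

The cycle 6-2-8-6 has length 3, which is odd, so the graph is not bipartite.

No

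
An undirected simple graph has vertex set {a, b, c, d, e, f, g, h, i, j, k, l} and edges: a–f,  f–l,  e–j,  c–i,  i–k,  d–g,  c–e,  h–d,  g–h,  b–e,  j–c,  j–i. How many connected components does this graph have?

Component: {a, f, l}
Component: {d, g, h}
Component: {b, c, e, i, j, k}

3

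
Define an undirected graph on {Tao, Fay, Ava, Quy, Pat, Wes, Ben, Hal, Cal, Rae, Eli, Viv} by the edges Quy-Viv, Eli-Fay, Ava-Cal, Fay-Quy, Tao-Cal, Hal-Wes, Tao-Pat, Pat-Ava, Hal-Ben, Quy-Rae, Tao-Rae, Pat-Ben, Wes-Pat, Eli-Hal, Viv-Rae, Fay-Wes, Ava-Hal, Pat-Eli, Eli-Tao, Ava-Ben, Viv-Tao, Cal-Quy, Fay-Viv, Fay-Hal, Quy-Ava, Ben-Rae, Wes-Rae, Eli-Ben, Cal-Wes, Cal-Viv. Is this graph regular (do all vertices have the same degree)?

Degrees: Tao:5, Fay:5, Ava:5, Quy:5, Pat:5, Wes:5, Ben:5, Hal:5, Cal:5, Rae:5, Eli:5, Viv:5
All degrees equal 5; the graph is regular.

Yes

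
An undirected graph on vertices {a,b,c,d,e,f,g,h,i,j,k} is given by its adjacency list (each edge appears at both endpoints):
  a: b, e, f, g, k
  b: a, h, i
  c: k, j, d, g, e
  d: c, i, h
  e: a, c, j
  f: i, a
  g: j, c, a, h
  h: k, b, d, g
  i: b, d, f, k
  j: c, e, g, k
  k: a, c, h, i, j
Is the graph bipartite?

The cycle j-c-k-j has length 3, which is odd, so the graph is not bipartite.

No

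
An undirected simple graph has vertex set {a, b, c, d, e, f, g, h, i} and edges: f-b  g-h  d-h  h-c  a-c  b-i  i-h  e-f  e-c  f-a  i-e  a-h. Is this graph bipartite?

No

h-c-a-h is an odd cycle (length 3), and a bipartite graph can contain only even cycles.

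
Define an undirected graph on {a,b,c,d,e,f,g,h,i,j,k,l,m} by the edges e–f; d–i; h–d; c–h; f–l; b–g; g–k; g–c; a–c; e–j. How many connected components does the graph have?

Component: {m}
Component: {e, f, j, l}
Component: {a, b, c, d, g, h, i, k}

3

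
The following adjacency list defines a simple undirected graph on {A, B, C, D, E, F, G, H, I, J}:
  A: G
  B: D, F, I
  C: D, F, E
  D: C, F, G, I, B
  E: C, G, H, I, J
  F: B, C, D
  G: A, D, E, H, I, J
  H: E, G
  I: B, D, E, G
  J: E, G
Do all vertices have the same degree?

Degrees: A:1, B:3, C:3, D:5, E:5, F:3, G:6, H:2, I:4, J:2
Vertex A has degree 1 while G has degree 6, so the graph is not regular.

No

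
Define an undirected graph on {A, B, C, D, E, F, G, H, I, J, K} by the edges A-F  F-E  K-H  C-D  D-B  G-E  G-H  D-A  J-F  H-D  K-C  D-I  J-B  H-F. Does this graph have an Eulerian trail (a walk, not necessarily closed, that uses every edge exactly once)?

Degrees: A:2, B:2, C:2, D:5, E:2, F:4, G:2, H:4, I:1, J:2, K:2
Odd-degree vertices: D, I (2 total).
The non-isolated vertices are connected and exactly 2 have odd degree, so an Eulerian trail exists (from D to I).

Yes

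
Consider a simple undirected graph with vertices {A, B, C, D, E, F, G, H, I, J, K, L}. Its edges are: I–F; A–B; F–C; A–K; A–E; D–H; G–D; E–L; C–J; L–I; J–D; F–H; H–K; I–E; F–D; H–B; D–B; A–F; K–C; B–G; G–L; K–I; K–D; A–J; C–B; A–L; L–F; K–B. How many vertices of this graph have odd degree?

4

Degrees: A:6, B:6, C:4, D:6, E:3, F:6, G:3, H:4, I:4, J:3, K:6, L:5
Odd-degree vertices: E, G, J, L.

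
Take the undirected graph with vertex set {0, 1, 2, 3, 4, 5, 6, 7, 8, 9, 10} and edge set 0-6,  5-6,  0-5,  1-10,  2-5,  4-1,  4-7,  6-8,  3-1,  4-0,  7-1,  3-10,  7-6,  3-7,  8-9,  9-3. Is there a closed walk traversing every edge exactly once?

Degrees: 0:3, 1:4, 2:1, 3:4, 4:3, 5:3, 6:4, 7:4, 8:2, 9:2, 10:2
0, 2, 4, 5 have odd degree; an Eulerian circuit needs every degree to be even, so none exists.

No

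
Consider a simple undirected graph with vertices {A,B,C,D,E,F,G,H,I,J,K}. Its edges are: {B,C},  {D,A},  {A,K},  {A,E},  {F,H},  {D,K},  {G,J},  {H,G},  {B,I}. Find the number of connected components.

Component: {B, C, I}
Component: {A, D, E, K}
Component: {F, G, H, J}

3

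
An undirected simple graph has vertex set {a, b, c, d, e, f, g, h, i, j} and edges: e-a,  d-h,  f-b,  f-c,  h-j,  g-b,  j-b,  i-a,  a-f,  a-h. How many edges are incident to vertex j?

2

Neighbors of j: b, h.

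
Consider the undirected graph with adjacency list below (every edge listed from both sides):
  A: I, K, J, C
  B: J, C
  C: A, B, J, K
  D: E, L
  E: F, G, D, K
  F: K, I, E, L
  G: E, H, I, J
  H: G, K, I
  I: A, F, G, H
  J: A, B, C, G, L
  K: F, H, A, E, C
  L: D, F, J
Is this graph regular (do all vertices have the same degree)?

Degrees: A:4, B:2, C:4, D:2, E:4, F:4, G:4, H:3, I:4, J:5, K:5, L:3
Degrees are not all equal (e.g. deg(B)=2 but deg(J)=5); not regular.

No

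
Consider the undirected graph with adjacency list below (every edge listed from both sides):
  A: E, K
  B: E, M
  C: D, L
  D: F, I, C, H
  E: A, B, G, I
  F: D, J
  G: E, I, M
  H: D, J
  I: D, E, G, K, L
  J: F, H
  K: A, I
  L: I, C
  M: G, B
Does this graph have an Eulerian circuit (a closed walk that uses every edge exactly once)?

No

Degrees: A:2, B:2, C:2, D:4, E:4, F:2, G:3, H:2, I:5, J:2, K:2, L:2, M:2
Vertices with odd degree: G, I. An Eulerian circuit requires all degrees even.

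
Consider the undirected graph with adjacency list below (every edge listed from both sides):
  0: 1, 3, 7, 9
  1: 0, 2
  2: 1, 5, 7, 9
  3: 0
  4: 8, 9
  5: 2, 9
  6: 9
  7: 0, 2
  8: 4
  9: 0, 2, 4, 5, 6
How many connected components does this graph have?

Component: {0, 1, 2, 3, 4, 5, 6, 7, 8, 9}

1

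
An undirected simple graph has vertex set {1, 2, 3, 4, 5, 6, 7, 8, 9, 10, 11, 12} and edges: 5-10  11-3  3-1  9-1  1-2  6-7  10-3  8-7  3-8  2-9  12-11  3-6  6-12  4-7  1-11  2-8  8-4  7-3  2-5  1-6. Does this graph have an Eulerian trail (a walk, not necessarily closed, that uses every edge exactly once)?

Degrees: 1:5, 2:4, 3:6, 4:2, 5:2, 6:4, 7:4, 8:4, 9:2, 10:2, 11:3, 12:2
Odd-degree vertices: 1, 11 (2 total).
The non-isolated vertices are connected and exactly 2 have odd degree, so an Eulerian trail exists (from 1 to 11).

Yes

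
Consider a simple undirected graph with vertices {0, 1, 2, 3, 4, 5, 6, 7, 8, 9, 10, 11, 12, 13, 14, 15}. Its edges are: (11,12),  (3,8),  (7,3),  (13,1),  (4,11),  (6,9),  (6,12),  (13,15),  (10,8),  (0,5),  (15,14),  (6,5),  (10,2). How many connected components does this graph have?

Component: {1, 13, 14, 15}
Component: {2, 3, 7, 8, 10}
Component: {0, 4, 5, 6, 9, 11, 12}

3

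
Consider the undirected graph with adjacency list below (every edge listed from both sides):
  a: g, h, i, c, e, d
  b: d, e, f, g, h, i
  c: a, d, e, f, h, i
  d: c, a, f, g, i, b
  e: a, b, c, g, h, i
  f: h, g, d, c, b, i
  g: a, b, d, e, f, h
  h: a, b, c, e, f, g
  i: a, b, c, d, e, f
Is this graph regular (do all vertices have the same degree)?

Degrees: a:6, b:6, c:6, d:6, e:6, f:6, g:6, h:6, i:6
Every vertex has degree 6, so the graph is 6-regular.

Yes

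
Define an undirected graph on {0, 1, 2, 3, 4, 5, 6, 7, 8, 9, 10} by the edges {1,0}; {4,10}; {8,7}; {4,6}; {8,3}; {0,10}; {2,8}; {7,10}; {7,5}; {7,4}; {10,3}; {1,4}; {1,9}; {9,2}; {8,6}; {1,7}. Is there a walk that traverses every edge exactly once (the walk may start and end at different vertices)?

Yes

Degrees: 0:2, 1:4, 2:2, 3:2, 4:4, 5:1, 6:2, 7:5, 8:4, 9:2, 10:4
Odd-degree vertices: 5, 7 (2 total).
The non-isolated vertices are connected and exactly 2 have odd degree, so an Eulerian trail exists (from 5 to 7).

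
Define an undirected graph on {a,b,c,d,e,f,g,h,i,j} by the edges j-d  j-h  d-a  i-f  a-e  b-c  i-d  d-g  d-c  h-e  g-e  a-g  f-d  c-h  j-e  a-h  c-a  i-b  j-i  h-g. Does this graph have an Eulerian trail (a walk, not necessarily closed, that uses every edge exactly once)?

Degrees: a:5, b:2, c:4, d:6, e:4, f:2, g:4, h:5, i:4, j:4
Odd-degree vertices: a, h (2 total).
With 2 odd-degree vertices and all edges in one connected piece, an Eulerian trail exists (from a to h).

Yes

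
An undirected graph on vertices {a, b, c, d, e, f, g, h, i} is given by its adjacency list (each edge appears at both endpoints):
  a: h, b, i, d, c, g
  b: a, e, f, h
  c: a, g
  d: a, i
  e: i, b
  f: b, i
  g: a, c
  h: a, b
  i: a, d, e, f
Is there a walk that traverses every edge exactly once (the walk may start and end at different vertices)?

Degrees: a:6, b:4, c:2, d:2, e:2, f:2, g:2, h:2, i:4
Odd-degree vertices: none (0 total).
The non-isolated vertices are connected and exactly 0 have odd degree, so an Eulerian trail exists.

Yes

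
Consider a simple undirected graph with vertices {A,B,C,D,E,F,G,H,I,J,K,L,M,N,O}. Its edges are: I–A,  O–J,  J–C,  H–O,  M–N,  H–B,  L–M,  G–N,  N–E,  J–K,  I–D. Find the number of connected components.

4

Component: {F}
Component: {A, D, I}
Component: {E, G, L, M, N}
Component: {B, C, H, J, K, O}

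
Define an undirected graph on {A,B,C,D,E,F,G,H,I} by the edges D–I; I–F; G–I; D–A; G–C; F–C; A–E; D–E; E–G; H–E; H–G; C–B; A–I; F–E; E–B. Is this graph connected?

A breadth-first search from A visits A, I, E, D, G, F, H, B, C — all 9 vertices — so the graph is connected.

Yes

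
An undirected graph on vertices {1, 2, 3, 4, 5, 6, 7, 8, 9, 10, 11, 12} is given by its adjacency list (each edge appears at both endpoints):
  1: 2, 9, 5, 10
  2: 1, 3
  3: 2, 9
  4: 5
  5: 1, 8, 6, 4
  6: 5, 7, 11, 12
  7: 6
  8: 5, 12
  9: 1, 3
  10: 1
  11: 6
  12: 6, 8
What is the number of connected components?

Component: {1, 2, 3, 4, 5, 6, 7, 8, 9, 10, 11, 12}

1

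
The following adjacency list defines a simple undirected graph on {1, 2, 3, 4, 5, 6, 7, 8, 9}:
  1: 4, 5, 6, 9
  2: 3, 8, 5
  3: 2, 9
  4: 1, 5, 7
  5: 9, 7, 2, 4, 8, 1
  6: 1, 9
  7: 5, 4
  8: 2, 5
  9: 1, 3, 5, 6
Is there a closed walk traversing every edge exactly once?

No

Degrees: 1:4, 2:3, 3:2, 4:3, 5:6, 6:2, 7:2, 8:2, 9:4
Vertices with odd degree: 2, 4. An Eulerian circuit requires all degrees even.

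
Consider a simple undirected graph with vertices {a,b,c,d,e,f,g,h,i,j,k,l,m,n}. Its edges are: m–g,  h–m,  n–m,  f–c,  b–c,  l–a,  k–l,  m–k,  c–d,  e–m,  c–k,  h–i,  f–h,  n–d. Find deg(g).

Neighbors of g: m.

1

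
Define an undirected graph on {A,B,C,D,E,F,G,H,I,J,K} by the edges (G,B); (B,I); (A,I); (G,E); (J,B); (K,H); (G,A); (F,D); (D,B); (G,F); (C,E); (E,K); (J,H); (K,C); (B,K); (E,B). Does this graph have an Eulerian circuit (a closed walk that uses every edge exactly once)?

Degrees: A:2, B:6, C:2, D:2, E:4, F:2, G:4, H:2, I:2, J:2, K:4
All degrees are even and the non-isolated vertices are connected — an Eulerian circuit exists.

Yes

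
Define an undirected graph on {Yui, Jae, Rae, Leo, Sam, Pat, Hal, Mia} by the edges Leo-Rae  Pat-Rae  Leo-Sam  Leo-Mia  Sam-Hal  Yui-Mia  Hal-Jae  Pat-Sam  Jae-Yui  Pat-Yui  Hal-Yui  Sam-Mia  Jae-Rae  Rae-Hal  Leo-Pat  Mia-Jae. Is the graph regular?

Degrees: Yui:4, Jae:4, Rae:4, Leo:4, Sam:4, Pat:4, Hal:4, Mia:4
Every vertex has degree 4, so the graph is 4-regular.

Yes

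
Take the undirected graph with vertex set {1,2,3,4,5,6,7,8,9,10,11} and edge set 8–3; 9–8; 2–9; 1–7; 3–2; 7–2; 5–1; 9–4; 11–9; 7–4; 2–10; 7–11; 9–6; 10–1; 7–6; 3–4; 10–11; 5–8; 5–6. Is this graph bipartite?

Yes

A valid 2-coloring puts {3, 5, 7, 9, 10} on one side and {1, 2, 4, 6, 8, 11} on the other; every edge crosses between the two sides.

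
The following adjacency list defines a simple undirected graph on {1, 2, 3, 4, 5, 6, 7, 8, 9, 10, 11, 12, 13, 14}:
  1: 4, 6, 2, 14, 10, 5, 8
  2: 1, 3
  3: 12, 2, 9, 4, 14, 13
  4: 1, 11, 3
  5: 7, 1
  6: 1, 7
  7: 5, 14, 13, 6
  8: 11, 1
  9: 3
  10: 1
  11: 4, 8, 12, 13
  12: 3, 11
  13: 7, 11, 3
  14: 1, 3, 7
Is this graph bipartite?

Yes

Color {2, 4, 5, 6, 8, 9, 10, 12, 13, 14} black and {1, 3, 7, 11} white. No edge joins two same-colored vertices, so the graph is bipartite.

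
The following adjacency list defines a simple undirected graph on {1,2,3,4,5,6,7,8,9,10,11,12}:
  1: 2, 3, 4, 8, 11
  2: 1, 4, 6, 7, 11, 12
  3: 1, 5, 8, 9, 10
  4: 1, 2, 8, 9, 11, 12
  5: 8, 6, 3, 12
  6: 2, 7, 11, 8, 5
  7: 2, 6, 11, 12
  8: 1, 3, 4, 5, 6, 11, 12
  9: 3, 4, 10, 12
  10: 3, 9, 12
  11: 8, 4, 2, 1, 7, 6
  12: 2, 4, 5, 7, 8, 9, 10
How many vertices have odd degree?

6

Degrees: 1:5, 2:6, 3:5, 4:6, 5:4, 6:5, 7:4, 8:7, 9:4, 10:3, 11:6, 12:7
Odd-degree vertices: 1, 3, 6, 8, 10, 12.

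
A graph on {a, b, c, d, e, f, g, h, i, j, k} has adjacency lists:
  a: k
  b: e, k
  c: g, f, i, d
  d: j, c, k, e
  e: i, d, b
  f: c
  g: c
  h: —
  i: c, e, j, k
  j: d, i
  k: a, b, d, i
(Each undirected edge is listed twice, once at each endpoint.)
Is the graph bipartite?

Yes

Color {c, e, h, j, k} black and {a, b, d, f, g, i} white. No edge joins two same-colored vertices, so the graph is bipartite.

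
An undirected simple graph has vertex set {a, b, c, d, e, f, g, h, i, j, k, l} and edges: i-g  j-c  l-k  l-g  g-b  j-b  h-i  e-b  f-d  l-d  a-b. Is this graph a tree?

|V| = 12, |E| = 11.
Connected and |E| = |V| - 1, which characterizes a tree.

Yes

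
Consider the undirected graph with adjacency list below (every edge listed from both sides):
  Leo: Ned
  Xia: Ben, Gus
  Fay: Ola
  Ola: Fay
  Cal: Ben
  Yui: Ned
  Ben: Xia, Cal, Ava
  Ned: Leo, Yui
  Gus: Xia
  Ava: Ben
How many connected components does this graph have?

Component: {Fay, Ola}
Component: {Leo, Yui, Ned}
Component: {Xia, Cal, Ben, Gus, Ava}

3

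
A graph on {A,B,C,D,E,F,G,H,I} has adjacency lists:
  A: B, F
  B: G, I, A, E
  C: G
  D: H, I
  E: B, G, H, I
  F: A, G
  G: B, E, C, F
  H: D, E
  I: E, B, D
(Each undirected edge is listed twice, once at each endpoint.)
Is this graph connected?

A breadth-first search from A visits A, F, B, G, E, I, C, H, D — all 9 vertices — so the graph is connected.

Yes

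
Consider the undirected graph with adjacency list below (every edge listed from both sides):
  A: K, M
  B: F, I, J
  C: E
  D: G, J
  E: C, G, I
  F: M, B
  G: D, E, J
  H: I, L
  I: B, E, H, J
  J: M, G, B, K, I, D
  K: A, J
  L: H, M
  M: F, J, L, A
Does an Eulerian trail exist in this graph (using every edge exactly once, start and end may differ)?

No

Degrees: A:2, B:3, C:1, D:2, E:3, F:2, G:3, H:2, I:4, J:6, K:2, L:2, M:4
Odd-degree vertices: B, C, E, G (4 total).
An Eulerian trail requires 0 or 2 odd-degree vertices; here there are 4.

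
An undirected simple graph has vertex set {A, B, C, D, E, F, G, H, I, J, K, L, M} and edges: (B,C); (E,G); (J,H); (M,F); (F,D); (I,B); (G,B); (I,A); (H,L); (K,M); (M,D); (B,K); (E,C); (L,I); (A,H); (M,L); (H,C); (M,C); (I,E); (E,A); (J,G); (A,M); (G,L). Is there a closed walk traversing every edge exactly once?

Yes

Degrees: A:4, B:4, C:4, D:2, E:4, F:2, G:4, H:4, I:4, J:2, K:2, L:4, M:6
Every vertex has even degree and the edges form a single connected piece, so an Eulerian circuit exists.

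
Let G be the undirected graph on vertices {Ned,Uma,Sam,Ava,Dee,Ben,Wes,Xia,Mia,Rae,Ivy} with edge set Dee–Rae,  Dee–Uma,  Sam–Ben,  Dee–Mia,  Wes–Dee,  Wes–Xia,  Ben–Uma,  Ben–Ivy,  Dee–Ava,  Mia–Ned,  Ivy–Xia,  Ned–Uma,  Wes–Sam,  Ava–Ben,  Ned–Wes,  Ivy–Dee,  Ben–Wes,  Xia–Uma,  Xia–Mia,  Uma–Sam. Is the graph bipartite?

Ben-Sam-Uma-Ben is an odd cycle (length 3), and a bipartite graph can contain only even cycles.

No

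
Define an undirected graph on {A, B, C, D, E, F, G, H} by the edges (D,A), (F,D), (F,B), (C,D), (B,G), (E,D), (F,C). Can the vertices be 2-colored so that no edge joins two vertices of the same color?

No

The cycle C-D-F-C has length 3, which is odd, so the graph is not bipartite.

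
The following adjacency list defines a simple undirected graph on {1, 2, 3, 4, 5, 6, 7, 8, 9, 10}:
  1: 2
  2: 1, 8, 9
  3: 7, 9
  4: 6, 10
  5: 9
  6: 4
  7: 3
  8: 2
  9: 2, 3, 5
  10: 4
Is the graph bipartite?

Color {2, 3, 5, 6, 10} black and {1, 4, 7, 8, 9} white. No edge joins two same-colored vertices, so the graph is bipartite.

Yes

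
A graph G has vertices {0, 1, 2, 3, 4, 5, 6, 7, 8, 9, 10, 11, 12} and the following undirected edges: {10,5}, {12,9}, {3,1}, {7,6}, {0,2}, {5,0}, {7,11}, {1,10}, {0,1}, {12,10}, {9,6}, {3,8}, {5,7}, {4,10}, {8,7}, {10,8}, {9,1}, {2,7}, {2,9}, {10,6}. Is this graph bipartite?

Yes

Color {1, 2, 4, 5, 6, 8, 11, 12} black and {0, 3, 7, 9, 10} white. No edge joins two same-colored vertices, so the graph is bipartite.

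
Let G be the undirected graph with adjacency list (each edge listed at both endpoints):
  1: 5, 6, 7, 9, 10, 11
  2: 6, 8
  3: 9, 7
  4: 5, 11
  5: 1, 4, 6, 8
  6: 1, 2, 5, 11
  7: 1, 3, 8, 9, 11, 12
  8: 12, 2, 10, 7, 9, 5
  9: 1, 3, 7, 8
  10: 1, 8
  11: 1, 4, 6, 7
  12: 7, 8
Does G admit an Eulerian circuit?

Degrees: 1:6, 2:2, 3:2, 4:2, 5:4, 6:4, 7:6, 8:6, 9:4, 10:2, 11:4, 12:2
All degrees are even and the non-isolated vertices are connected — an Eulerian circuit exists.

Yes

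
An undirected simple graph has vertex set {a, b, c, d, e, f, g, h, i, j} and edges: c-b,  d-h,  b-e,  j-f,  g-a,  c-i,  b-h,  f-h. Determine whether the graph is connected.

No

Component: {a, g}
Component: {b, c, d, e, f, h, i, j}
There are 2 separate components, so the graph is not connected.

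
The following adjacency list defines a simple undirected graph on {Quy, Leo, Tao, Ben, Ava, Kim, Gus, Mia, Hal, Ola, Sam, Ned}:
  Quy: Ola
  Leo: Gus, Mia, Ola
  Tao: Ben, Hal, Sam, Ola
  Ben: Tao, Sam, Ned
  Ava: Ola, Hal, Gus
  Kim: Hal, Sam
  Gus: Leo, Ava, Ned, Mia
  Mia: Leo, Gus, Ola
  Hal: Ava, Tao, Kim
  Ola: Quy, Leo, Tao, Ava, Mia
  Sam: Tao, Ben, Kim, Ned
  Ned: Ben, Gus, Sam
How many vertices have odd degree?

8

Degrees: Quy:1, Leo:3, Tao:4, Ben:3, Ava:3, Kim:2, Gus:4, Mia:3, Hal:3, Ola:5, Sam:4, Ned:3
Odd-degree vertices: Quy, Leo, Ben, Ava, Mia, Hal, Ola, Ned.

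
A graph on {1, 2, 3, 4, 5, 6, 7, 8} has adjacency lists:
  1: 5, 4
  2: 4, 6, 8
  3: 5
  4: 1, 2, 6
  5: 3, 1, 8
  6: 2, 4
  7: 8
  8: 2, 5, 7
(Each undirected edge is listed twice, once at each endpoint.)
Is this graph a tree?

No

|V| = 8, |E| = 9.
A tree on 8 vertices has exactly 7 edges; this graph has 9, so it contains a cycle and is not a tree.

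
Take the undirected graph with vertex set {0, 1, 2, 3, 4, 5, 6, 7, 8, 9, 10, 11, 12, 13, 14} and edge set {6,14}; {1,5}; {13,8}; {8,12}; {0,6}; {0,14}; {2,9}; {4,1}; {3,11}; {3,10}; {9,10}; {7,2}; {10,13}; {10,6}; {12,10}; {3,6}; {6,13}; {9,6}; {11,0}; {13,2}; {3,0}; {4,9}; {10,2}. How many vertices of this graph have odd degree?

Degrees: 0:4, 1:2, 2:4, 3:4, 4:2, 5:1, 6:6, 7:1, 8:2, 9:4, 10:6, 11:2, 12:2, 13:4, 14:2
Odd-degree vertices: 5, 7.

2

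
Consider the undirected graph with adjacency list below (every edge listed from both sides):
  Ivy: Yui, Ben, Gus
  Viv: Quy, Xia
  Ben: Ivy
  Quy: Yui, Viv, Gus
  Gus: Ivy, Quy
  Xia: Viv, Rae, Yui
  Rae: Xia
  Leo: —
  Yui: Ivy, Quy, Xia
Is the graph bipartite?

Color {Viv, Ben, Gus, Rae, Leo, Yui} black and {Ivy, Quy, Xia} white. No edge joins two same-colored vertices, so the graph is bipartite.

Yes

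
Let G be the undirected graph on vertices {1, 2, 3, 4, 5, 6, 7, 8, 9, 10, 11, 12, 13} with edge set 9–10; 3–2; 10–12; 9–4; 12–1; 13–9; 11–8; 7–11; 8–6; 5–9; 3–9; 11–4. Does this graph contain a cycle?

The graph has 13 vertices, 12 edges, and 1 connected component.
A forest on 13 vertices with 1 component has exactly 12 edges, which matches — so no cycle.

No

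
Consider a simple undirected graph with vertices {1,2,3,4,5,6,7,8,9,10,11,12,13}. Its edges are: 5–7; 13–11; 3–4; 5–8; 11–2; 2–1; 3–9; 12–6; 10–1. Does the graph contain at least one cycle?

No

|V| = 13, |E| = 9, number of components = 4.
A forest on 13 vertices with 4 components has exactly 9 edges, which matches — so no cycle.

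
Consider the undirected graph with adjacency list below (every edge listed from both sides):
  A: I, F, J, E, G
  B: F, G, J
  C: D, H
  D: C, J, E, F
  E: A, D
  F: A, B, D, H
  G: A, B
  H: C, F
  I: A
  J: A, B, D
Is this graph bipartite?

Yes

A valid 2-coloring puts {C, E, F, G, I, J} on one side and {A, B, D, H} on the other; every edge crosses between the two sides.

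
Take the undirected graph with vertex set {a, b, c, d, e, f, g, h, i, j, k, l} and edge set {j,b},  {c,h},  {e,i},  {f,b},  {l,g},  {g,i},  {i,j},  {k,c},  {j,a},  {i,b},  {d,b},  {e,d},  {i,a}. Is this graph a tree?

The graph has 12 vertices and 13 edges.
It is not connected, so it is not a tree.

No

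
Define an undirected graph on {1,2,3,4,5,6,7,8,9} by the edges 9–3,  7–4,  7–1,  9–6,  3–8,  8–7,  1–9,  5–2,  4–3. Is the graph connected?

Component: {2, 5}
Component: {1, 3, 4, 6, 7, 8, 9}
There are 2 separate components, so the graph is not connected.

No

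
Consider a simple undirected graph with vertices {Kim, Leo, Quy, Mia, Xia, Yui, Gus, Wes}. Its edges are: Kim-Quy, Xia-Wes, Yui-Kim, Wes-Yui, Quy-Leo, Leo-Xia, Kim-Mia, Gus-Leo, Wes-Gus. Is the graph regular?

No

Degrees: Kim:3, Leo:3, Quy:2, Mia:1, Xia:2, Yui:2, Gus:2, Wes:3
Vertex Mia has degree 1 while Kim has degree 3, so the graph is not regular.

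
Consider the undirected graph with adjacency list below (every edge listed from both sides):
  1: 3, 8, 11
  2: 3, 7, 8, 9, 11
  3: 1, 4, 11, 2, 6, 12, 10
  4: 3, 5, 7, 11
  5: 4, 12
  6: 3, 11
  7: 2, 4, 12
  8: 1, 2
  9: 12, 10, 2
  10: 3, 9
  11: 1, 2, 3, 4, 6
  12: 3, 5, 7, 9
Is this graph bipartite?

3-11-2-3 is an odd cycle (length 3), and a bipartite graph can contain only even cycles.

No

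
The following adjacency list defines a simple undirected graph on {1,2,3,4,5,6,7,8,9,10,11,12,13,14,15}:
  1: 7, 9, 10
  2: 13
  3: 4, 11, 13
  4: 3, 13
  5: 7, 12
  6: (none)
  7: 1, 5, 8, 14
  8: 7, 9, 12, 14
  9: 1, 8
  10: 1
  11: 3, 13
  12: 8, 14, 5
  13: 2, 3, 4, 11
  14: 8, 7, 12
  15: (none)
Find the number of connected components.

4

Component: {6}
Component: {15}
Component: {2, 3, 4, 11, 13}
Component: {1, 5, 7, 8, 9, 10, 12, 14}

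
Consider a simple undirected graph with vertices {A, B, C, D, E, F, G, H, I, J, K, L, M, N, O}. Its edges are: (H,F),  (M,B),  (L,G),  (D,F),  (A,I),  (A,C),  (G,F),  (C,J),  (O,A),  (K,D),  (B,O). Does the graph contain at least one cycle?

No

|V| = 15, |E| = 11, number of components = 4.
Since 11 = 15 - 4, the graph is a forest and contains no cycle.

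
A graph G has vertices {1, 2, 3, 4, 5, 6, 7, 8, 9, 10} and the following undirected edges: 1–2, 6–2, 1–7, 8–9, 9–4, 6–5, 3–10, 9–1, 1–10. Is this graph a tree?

Yes

The graph has 10 vertices and 9 edges.
Connected and |E| = |V| - 1, which characterizes a tree.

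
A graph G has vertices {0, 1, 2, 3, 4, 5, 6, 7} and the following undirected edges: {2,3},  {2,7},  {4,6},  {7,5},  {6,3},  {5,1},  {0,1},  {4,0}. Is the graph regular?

Yes

Degrees: 0:2, 1:2, 2:2, 3:2, 4:2, 5:2, 6:2, 7:2
All degrees equal 2; the graph is regular.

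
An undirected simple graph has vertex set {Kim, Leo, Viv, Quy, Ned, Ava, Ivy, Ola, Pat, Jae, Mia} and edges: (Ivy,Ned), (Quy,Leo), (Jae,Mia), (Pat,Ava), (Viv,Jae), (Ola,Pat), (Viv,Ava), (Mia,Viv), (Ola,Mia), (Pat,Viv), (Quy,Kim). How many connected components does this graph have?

Component: {Ned, Ivy}
Component: {Kim, Leo, Quy}
Component: {Viv, Ava, Ola, Pat, Jae, Mia}

3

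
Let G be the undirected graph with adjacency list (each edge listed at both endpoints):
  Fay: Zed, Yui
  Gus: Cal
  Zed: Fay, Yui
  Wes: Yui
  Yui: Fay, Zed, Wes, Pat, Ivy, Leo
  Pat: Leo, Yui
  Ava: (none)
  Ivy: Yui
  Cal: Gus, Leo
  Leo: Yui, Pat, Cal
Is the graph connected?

Component: {Ava}
Component: {Fay, Gus, Zed, Wes, Yui, Pat, Ivy, Cal, Leo}
No edge joins these 2 groups, so the graph is disconnected.

No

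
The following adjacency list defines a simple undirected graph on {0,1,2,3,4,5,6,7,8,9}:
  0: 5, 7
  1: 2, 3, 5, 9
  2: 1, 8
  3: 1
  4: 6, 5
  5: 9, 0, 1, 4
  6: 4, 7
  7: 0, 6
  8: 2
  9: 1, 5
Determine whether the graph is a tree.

No

The graph has 10 vertices and 11 edges.
Connected but with 11 > 9 edges, so it has a cycle and is not a tree.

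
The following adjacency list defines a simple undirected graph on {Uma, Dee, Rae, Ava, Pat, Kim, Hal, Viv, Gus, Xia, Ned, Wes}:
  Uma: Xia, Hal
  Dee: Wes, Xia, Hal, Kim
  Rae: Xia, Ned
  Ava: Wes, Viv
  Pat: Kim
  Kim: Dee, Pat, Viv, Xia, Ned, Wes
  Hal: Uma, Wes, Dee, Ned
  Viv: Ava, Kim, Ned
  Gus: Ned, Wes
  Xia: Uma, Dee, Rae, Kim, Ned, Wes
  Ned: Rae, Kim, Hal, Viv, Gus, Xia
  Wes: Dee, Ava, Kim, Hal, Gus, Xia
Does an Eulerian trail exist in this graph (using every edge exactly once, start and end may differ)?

Degrees: Uma:2, Dee:4, Rae:2, Ava:2, Pat:1, Kim:6, Hal:4, Viv:3, Gus:2, Xia:6, Ned:6, Wes:6
Odd-degree vertices: Pat, Viv (2 total).
The non-isolated vertices are connected and exactly 2 have odd degree, so an Eulerian trail exists (from Pat to Viv).

Yes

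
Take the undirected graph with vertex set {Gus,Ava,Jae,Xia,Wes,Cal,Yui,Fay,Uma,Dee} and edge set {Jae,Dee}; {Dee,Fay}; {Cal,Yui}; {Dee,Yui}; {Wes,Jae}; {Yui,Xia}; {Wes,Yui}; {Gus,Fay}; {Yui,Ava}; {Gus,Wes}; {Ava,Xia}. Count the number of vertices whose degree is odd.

4

Degrees: Gus:2, Ava:2, Jae:2, Xia:2, Wes:3, Cal:1, Yui:5, Fay:2, Uma:0, Dee:3
Odd-degree vertices: Wes, Cal, Yui, Dee.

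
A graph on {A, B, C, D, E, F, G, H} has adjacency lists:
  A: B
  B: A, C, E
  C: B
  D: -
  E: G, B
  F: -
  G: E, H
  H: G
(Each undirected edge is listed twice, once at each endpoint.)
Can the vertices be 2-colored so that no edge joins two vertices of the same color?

Yes

A valid 2-coloring puts {B, D, F, G} on one side and {A, C, E, H} on the other; every edge crosses between the two sides.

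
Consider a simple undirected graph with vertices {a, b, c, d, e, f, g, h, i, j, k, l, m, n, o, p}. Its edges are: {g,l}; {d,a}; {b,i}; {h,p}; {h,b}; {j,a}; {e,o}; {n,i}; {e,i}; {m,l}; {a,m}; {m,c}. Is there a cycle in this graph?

No

The graph has 16 vertices, 12 edges, and 4 connected components.
A forest on 16 vertices with 4 components has exactly 12 edges, which matches — so no cycle.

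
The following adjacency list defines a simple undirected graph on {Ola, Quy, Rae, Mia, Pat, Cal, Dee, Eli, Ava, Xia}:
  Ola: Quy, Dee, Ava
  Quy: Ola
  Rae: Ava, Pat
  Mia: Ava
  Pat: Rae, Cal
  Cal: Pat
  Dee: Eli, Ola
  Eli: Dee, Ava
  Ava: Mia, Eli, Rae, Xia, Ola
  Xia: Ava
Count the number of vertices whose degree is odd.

6

Degrees: Ola:3, Quy:1, Rae:2, Mia:1, Pat:2, Cal:1, Dee:2, Eli:2, Ava:5, Xia:1
Odd-degree vertices: Ola, Quy, Mia, Cal, Ava, Xia.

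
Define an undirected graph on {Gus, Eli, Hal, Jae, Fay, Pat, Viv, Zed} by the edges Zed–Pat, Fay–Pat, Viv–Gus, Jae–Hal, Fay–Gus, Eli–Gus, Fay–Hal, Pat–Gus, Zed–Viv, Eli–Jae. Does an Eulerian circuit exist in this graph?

No

Degrees: Gus:4, Eli:2, Hal:2, Jae:2, Fay:3, Pat:3, Viv:2, Zed:2
Fay, Pat have odd degree; an Eulerian circuit needs every degree to be even, so none exists.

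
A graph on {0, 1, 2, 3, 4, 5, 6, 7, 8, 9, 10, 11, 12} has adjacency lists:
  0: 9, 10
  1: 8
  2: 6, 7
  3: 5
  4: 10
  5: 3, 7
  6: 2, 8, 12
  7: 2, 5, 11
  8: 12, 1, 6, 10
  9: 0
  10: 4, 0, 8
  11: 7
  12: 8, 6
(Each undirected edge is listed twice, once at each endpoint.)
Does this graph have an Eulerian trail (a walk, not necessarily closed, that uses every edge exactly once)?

Degrees: 0:2, 1:1, 2:2, 3:1, 4:1, 5:2, 6:3, 7:3, 8:4, 9:1, 10:3, 11:1, 12:2
Odd-degree vertices: 1, 3, 4, 6, 7, 9, 10, 11 (8 total).
An Eulerian trail requires 0 or 2 odd-degree vertices; here there are 8.

No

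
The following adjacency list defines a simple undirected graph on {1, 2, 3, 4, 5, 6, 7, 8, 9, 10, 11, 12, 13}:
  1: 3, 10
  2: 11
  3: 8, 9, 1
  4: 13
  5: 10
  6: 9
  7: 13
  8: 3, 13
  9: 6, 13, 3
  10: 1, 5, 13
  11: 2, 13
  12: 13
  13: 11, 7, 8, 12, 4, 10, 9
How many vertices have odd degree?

10

Degrees: 1:2, 2:1, 3:3, 4:1, 5:1, 6:1, 7:1, 8:2, 9:3, 10:3, 11:2, 12:1, 13:7
Odd-degree vertices: 2, 3, 4, 5, 6, 7, 9, 10, 12, 13.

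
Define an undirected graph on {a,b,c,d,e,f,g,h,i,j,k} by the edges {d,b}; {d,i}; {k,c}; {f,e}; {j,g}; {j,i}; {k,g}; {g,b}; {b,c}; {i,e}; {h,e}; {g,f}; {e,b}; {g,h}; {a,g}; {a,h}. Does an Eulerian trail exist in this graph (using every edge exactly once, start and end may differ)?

Yes

Degrees: a:2, b:4, c:2, d:2, e:4, f:2, g:6, h:3, i:3, j:2, k:2
Odd-degree vertices: h, i (2 total).
The non-isolated vertices are connected and exactly 2 have odd degree, so an Eulerian trail exists (from h to i).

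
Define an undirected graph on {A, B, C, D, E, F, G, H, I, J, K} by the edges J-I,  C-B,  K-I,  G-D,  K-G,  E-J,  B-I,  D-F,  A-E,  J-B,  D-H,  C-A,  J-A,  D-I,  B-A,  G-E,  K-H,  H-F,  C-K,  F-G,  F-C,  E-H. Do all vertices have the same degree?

Yes

Degrees: A:4, B:4, C:4, D:4, E:4, F:4, G:4, H:4, I:4, J:4, K:4
Every vertex has degree 4, so the graph is 4-regular.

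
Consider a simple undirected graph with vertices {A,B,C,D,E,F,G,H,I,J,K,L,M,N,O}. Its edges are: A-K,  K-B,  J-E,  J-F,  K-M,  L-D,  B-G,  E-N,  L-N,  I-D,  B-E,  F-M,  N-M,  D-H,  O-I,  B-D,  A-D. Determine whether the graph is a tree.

|V| = 15, |E| = 17.
It is not connected, so it is not a tree.

No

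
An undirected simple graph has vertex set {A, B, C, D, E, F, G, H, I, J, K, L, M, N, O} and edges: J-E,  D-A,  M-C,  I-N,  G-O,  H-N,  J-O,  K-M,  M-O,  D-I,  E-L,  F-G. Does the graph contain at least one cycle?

The graph has 15 vertices, 12 edges, and 3 connected components.
A forest on 15 vertices with 3 components has exactly 12 edges, which matches — so no cycle.

No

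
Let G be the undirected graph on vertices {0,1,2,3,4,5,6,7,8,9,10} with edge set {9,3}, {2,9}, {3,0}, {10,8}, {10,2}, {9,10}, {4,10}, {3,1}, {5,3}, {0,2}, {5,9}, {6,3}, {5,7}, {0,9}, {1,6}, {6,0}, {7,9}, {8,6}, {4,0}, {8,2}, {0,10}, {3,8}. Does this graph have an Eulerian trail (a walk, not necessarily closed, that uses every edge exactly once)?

Degrees: 0:6, 1:2, 2:4, 3:6, 4:2, 5:3, 6:4, 7:2, 8:4, 9:6, 10:5
Odd-degree vertices: 5, 10 (2 total).
With 2 odd-degree vertices and all edges in one connected piece, an Eulerian trail exists (from 5 to 10).

Yes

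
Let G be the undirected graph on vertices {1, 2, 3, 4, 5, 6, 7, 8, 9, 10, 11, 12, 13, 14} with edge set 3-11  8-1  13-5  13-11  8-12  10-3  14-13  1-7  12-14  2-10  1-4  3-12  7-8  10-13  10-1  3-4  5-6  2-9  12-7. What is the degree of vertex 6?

1

Neighbors of 6: 5.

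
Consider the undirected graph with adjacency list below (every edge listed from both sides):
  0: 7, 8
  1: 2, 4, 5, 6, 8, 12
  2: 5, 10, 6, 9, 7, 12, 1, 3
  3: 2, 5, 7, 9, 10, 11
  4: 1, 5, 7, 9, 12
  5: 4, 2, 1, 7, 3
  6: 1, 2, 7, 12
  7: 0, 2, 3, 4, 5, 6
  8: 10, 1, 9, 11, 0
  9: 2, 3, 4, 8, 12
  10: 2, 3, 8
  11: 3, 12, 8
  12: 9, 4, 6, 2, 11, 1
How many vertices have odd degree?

Degrees: 0:2, 1:6, 2:8, 3:6, 4:5, 5:5, 6:4, 7:6, 8:5, 9:5, 10:3, 11:3, 12:6
Odd-degree vertices: 4, 5, 8, 9, 10, 11.

6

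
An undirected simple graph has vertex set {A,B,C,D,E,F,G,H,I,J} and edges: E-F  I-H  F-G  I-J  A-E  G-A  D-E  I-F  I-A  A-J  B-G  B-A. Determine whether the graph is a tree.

No

The graph has 10 vertices and 12 edges.
It is not connected, so it is not a tree.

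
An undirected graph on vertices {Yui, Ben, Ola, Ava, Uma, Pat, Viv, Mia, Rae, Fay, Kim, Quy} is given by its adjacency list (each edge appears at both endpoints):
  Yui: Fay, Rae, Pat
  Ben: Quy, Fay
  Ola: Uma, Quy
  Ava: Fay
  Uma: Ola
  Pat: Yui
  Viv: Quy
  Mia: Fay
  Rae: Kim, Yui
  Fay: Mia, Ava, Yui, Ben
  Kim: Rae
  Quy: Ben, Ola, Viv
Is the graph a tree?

The graph has 12 vertices and 11 edges.
Connected and |E| = |V| - 1, which characterizes a tree.

Yes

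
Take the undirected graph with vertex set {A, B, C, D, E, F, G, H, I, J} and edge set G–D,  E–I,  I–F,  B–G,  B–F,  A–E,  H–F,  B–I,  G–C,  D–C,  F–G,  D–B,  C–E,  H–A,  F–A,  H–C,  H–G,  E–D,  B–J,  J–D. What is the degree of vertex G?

5

Neighbors of G: B, C, D, F, H.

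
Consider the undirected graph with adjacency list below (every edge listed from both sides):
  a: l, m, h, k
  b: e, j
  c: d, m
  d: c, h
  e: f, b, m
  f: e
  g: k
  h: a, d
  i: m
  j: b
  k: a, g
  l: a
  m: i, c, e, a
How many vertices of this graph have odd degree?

Degrees: a:4, b:2, c:2, d:2, e:3, f:1, g:1, h:2, i:1, j:1, k:2, l:1, m:4
Odd-degree vertices: e, f, g, i, j, l.

6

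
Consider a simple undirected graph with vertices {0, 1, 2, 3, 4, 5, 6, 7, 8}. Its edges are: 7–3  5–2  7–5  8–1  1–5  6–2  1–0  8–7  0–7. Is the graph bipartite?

Yes

A valid 2-coloring puts {1, 2, 4, 7} on one side and {0, 3, 5, 6, 8} on the other; every edge crosses between the two sides.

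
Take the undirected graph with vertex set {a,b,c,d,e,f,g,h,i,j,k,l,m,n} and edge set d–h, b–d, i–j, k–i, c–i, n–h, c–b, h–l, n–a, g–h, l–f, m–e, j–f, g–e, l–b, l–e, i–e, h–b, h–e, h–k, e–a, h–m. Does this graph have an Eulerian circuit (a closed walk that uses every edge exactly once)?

Yes

Degrees: a:2, b:4, c:2, d:2, e:6, f:2, g:2, h:8, i:4, j:2, k:2, l:4, m:2, n:2
Every vertex has even degree and the edges form a single connected piece, so an Eulerian circuit exists.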